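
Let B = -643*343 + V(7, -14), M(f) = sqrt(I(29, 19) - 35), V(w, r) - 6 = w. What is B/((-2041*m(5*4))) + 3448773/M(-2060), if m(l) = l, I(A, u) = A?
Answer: 55134/10205 - 1149591*I*sqrt(6)/2 ≈ 5.4026 - 1.408e+6*I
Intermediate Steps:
V(w, r) = 6 + w
M(f) = I*sqrt(6) (M(f) = sqrt(29 - 35) = sqrt(-6) = I*sqrt(6))
B = -220536 (B = -643*343 + (6 + 7) = -220549 + 13 = -220536)
B/((-2041*m(5*4))) + 3448773/M(-2060) = -220536/((-10205*4)) + 3448773/((I*sqrt(6))) = -220536/((-2041*20)) + 3448773*(-I*sqrt(6)/6) = -220536/(-40820) - 1149591*I*sqrt(6)/2 = -220536*(-1/40820) - 1149591*I*sqrt(6)/2 = 55134/10205 - 1149591*I*sqrt(6)/2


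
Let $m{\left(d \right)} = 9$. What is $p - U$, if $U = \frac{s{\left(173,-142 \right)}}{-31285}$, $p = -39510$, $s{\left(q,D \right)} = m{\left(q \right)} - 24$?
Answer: $- \frac{247214073}{6257} \approx -39510.0$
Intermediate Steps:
$s{\left(q,D \right)} = -15$ ($s{\left(q,D \right)} = 9 - 24 = -15$)
$U = \frac{3}{6257}$ ($U = - \frac{15}{-31285} = \left(-15\right) \left(- \frac{1}{31285}\right) = \frac{3}{6257} \approx 0.00047946$)
$p - U = -39510 - \frac{3}{6257} = - \frac{247214073}{6257}$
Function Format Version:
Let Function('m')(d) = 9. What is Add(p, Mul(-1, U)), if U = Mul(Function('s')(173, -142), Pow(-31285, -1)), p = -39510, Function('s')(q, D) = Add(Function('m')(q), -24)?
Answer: Rational(-247214073, 6257) ≈ -39510.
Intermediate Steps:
Function('s')(q, D) = -15 (Function('s')(q, D) = Add(9, -24) = -15)
U = Rational(3, 6257) (U = Mul(-15, Pow(-31285, -1)) = Mul(-15, Rational(-1, 31285)) = Rational(3, 6257) ≈ 0.00047946)
Add(p, Mul(-1, U)) = Add(-39510, Mul(-1, Rational(3, 6257))) = Add(-39510, Rational(-3, 6257)) = Rational(-247214073, 6257)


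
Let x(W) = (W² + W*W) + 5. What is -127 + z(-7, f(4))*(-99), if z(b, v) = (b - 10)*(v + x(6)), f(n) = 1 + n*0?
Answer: 131147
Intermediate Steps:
f(n) = 1 (f(n) = 1 + 0 = 1)
x(W) = 5 + 2*W² (x(W) = (W² + W²) + 5 = 2*W² + 5 = 5 + 2*W²)
z(b, v) = (-10 + b)*(77 + v) (z(b, v) = (b - 10)*(v + (5 + 2*6²)) = (-10 + b)*(v + (5 + 2*36)) = (-10 + b)*(v + (5 + 72)) = (-10 + b)*(v + 77) = (-10 + b)*(77 + v))
-127 + z(-7, f(4))*(-99) = -127 + (-770 - 10*1 + 77*(-7) - 7*1)*(-99) = -127 + (-770 - 10 - 539 - 7)*(-99) = -127 - 1326*(-99) = -127 + 131274 = 131147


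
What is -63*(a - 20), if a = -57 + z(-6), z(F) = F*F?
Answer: 2583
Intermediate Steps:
z(F) = F²
a = -21 (a = -57 + (-6)² = -57 + 36 = -21)
-63*(a - 20) = -63*(-21 - 20) = -63*(-41) = 2583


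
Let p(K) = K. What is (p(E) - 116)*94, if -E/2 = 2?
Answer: -11280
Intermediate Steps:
E = -4 (E = -2*2 = -4)
(p(E) - 116)*94 = (-4 - 116)*94 = -120*94 = -11280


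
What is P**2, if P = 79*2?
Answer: 24964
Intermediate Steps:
P = 158
P**2 = 158**2 = 24964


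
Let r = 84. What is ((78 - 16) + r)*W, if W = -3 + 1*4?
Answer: 146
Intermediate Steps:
W = 1 (W = -3 + 4 = 1)
((78 - 16) + r)*W = ((78 - 16) + 84)*1 = (62 + 84)*1 = 146*1 = 146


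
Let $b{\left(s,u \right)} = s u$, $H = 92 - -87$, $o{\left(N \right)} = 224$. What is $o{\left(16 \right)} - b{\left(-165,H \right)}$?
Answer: $29759$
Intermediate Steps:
$H = 179$ ($H = 92 + 87 = 179$)
$o{\left(16 \right)} - b{\left(-165,H \right)} = 224 - \left(-165\right) 179 = 224 - -29535 = 224 + 29535 = 29759$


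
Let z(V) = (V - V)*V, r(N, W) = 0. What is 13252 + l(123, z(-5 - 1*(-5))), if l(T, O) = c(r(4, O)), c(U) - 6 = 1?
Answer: 13259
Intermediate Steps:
z(V) = 0 (z(V) = 0*V = 0)
c(U) = 7 (c(U) = 6 + 1 = 7)
l(T, O) = 7
13252 + l(123, z(-5 - 1*(-5))) = 13252 + 7 = 13259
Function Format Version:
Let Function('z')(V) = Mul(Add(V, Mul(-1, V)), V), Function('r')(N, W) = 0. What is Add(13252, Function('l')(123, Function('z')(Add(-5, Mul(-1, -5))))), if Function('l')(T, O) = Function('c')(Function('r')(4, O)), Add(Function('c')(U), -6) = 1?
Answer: 13259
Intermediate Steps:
Function('z')(V) = 0 (Function('z')(V) = Mul(0, V) = 0)
Function('c')(U) = 7 (Function('c')(U) = Add(6, 1) = 7)
Function('l')(T, O) = 7
Add(13252, Function('l')(123, Function('z')(Add(-5, Mul(-1, -5))))) = Add(13252, 7) = 13259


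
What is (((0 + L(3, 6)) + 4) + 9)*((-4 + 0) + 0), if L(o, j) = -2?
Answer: -44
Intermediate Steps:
(((0 + L(3, 6)) + 4) + 9)*((-4 + 0) + 0) = (((0 - 2) + 4) + 9)*((-4 + 0) + 0) = ((-2 + 4) + 9)*(-4 + 0) = (2 + 9)*(-4) = 11*(-4) = -44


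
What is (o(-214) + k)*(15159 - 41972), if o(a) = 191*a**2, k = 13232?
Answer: -234889065884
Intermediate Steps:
(o(-214) + k)*(15159 - 41972) = (191*(-214)**2 + 13232)*(15159 - 41972) = (191*45796 + 13232)*(-26813) = (8747036 + 13232)*(-26813) = 8760268*(-26813) = -234889065884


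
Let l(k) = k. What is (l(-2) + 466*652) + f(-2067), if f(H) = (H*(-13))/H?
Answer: 303817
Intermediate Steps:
f(H) = -13 (f(H) = (-13*H)/H = -13)
(l(-2) + 466*652) + f(-2067) = (-2 + 466*652) - 13 = (-2 + 303832) - 13 = 303830 - 13 = 303817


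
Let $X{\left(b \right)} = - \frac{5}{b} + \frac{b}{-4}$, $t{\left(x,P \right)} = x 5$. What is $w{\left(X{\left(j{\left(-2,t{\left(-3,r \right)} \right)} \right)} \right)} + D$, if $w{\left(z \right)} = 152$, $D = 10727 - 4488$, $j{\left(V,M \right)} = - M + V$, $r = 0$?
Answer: $6391$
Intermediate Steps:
$t{\left(x,P \right)} = 5 x$
$j{\left(V,M \right)} = V - M$
$X{\left(b \right)} = - \frac{5}{b} - \frac{b}{4}$ ($X{\left(b \right)} = - \frac{5}{b} + b \left(- \frac{1}{4}\right) = - \frac{5}{b} - \frac{b}{4}$)
$D = 6239$
$w{\left(X{\left(j{\left(-2,t{\left(-3,r \right)} \right)} \right)} \right)} + D = 152 + 6239 = 6391$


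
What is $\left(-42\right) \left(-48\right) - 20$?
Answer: $1996$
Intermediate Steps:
$\left(-42\right) \left(-48\right) - 20 = 2016 + \left(-53 + 33\right) = 2016 - 20 = 1996$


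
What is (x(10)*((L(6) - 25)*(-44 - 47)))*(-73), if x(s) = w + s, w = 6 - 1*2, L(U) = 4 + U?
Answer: -1395030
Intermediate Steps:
w = 4 (w = 6 - 2 = 4)
x(s) = 4 + s
(x(10)*((L(6) - 25)*(-44 - 47)))*(-73) = ((4 + 10)*(((4 + 6) - 25)*(-44 - 47)))*(-73) = (14*((10 - 25)*(-91)))*(-73) = (14*(-15*(-91)))*(-73) = (14*1365)*(-73) = 19110*(-73) = -1395030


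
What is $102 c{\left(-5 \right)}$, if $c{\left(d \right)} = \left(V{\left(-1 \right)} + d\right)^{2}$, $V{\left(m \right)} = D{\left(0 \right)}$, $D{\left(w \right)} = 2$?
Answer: $918$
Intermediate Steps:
$V{\left(m \right)} = 2$
$c{\left(d \right)} = \left(2 + d\right)^{2}$
$102 c{\left(-5 \right)} = 102 \left(2 - 5\right)^{2} = 102 \left(-3\right)^{2} = 102 \cdot 9 = 918$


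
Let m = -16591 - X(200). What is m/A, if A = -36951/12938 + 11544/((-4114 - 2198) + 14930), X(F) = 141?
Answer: 932806356344/84543723 ≈ 11033.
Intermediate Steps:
m = -16732 (m = -16591 - 1*141 = -16591 - 141 = -16732)
A = -84543723/55749842 (A = -36951*1/12938 + 11544/(-6312 + 14930) = -36951/12938 + 11544/8618 = -36951/12938 + 11544*(1/8618) = -36951/12938 + 5772/4309 = -84543723/55749842 ≈ -1.5165)
m/A = -16732/(-84543723/55749842) = -16732*(-55749842/84543723) = 932806356344/84543723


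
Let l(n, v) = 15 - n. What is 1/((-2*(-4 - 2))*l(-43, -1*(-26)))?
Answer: 1/696 ≈ 0.0014368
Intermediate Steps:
1/((-2*(-4 - 2))*l(-43, -1*(-26))) = 1/((-2*(-4 - 2))*(15 - 1*(-43))) = 1/((-2*(-6))*(15 + 43)) = 1/(12*58) = 1/696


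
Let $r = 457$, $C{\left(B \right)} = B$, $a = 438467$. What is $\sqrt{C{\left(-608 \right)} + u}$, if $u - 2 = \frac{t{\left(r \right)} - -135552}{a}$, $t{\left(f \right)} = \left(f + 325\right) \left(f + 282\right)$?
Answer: $\frac{4 i \sqrt{7262042602049}}{438467} \approx 24.584 i$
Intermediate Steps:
$t{\left(f \right)} = \left(282 + f\right) \left(325 + f\right)$ ($t{\left(f \right)} = \left(325 + f\right) \left(282 + f\right) = \left(282 + f\right) \left(325 + f\right)$)
$u = \frac{1590384}{438467}$ ($u = 2 + \frac{\left(91650 + 457^{2} + 607 \cdot 457\right) - -135552}{438467} = 2 + \left(\left(91650 + 208849 + 277399\right) + 135552\right) \frac{1}{438467} = 2 + \left(577898 + 135552\right) \frac{1}{438467} = 2 + 713450 \cdot \frac{1}{438467} = 2 + \frac{713450}{438467} = \frac{1590384}{438467} \approx 3.6271$)
$\sqrt{C{\left(-608 \right)} + u} = \sqrt{-608 + \frac{1590384}{438467}} = \sqrt{- \frac{264997552}{438467}} = \frac{4 i \sqrt{7262042602049}}{438467}$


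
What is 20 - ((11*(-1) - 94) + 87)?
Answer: 38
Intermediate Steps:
20 - ((11*(-1) - 94) + 87) = 20 - ((-11 - 94) + 87) = 20 - (-105 + 87) = 20 - 1*(-18) = 20 + 18 = 38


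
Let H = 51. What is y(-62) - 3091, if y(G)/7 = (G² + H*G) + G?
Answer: 1249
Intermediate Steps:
y(G) = 7*G² + 364*G (y(G) = 7*((G² + 51*G) + G) = 7*(G² + 52*G) = 7*G² + 364*G)
y(-62) - 3091 = 7*(-62)*(52 - 62) - 3091 = 7*(-62)*(-10) - 3091 = 4340 - 3091 = 1249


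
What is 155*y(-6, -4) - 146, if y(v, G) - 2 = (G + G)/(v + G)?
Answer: 288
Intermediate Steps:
y(v, G) = 2 + 2*G/(G + v) (y(v, G) = 2 + (G + G)/(v + G) = 2 + (2*G)/(G + v) = 2 + 2*G/(G + v))
155*y(-6, -4) - 146 = 155*(2*(-6 + 2*(-4))/(-4 - 6)) - 146 = 155*(2*(-6 - 8)/(-10)) - 146 = 155*(2*(-1/10)*(-14)) - 146 = 155*(14/5) - 146 = 434 - 146 = 288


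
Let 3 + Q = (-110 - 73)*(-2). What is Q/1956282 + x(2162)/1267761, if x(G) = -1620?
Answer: -300997733/275566447178 ≈ -0.0010923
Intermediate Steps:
Q = 363 (Q = -3 + (-110 - 73)*(-2) = -3 - 183*(-2) = -3 + 366 = 363)
Q/1956282 + x(2162)/1267761 = 363/1956282 - 1620/1267761 = 363*(1/1956282) - 1620*1/1267761 = 121/652094 - 540/422587 = -300997733/275566447178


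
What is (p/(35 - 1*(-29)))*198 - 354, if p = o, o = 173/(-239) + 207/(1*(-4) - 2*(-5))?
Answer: -3816429/15296 ≈ -249.51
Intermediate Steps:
o = 16145/478 (o = 173*(-1/239) + 207/(-4 + 10) = -173/239 + 207/6 = -173/239 + 207*(1/6) = -173/239 + 69/2 = 16145/478 ≈ 33.776)
p = 16145/478 ≈ 33.776
(p/(35 - 1*(-29)))*198 - 354 = (16145/(478*(35 - 1*(-29))))*198 - 354 = (16145/(478*(35 + 29)))*198 - 354 = ((16145/478)/64)*198 - 354 = ((16145/478)*(1/64))*198 - 354 = (16145/30592)*198 - 354 = 1598355/15296 - 354 = -3816429/15296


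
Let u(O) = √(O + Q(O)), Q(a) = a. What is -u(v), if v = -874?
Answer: -2*I*√437 ≈ -41.809*I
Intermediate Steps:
u(O) = √2*√O (u(O) = √(O + O) = √(2*O) = √2*√O)
-u(v) = -√2*√(-874) = -√2*I*√874 = -2*I*√437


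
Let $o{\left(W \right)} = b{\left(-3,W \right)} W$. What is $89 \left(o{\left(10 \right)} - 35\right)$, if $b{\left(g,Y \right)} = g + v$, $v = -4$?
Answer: $-9345$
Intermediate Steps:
$b{\left(g,Y \right)} = -4 + g$ ($b{\left(g,Y \right)} = g - 4 = -4 + g$)
$o{\left(W \right)} = - 7 W$ ($o{\left(W \right)} = \left(-4 - 3\right) W = - 7 W$)
$89 \left(o{\left(10 \right)} - 35\right) = 89 \left(\left(-7\right) 10 - 35\right) = 89 \left(-70 - 35\right) = 89 \left(-105\right) = -9345$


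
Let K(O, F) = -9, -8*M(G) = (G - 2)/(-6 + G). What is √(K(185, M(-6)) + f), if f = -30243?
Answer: 2*I*√7563 ≈ 173.93*I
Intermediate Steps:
M(G) = -(-2 + G)/(8*(-6 + G)) (M(G) = -(G - 2)/(8*(-6 + G)) = -(-2 + G)/(8*(-6 + G)))
√(K(185, M(-6)) + f) = √(-9 - 30243) = √(-30252) = 2*I*√7563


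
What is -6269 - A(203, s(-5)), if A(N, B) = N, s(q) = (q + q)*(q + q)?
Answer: -6472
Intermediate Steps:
s(q) = 4*q² (s(q) = (2*q)*(2*q) = 4*q²)
-6269 - A(203, s(-5)) = -6269 - 1*203 = -6269 - 203 = -6472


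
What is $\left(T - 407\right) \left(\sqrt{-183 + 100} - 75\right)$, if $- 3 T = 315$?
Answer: $38400 - 512 i \sqrt{83} \approx 38400.0 - 4664.5 i$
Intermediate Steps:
$T = -105$ ($T = \left(- \frac{1}{3}\right) 315 = -105$)
$\left(T - 407\right) \left(\sqrt{-183 + 100} - 75\right) = \left(-105 - 407\right) \left(\sqrt{-183 + 100} - 75\right) = - 512 \left(\sqrt{-83} - 75\right) = - 512 \left(i \sqrt{83} - 75\right) = - 512 \left(-75 + i \sqrt{83}\right) = 38400 - 512 i \sqrt{83}$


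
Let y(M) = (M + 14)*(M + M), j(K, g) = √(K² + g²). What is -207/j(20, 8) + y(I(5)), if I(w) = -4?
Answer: -80 - 207*√29/116 ≈ -89.610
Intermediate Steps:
y(M) = 2*M*(14 + M) (y(M) = (14 + M)*(2*M) = 2*M*(14 + M))
-207/j(20, 8) + y(I(5)) = -207/√(20² + 8²) + 2*(-4)*(14 - 4) = -207/√(400 + 64) + 2*(-4)*10 = -207*√29/116 - 80 = -80 - 207*√29/116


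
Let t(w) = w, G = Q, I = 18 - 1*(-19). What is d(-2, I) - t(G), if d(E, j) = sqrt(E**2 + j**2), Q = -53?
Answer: 53 + sqrt(1373) ≈ 90.054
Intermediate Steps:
I = 37 (I = 18 + 19 = 37)
G = -53
d(-2, I) - t(G) = sqrt((-2)**2 + 37**2) - 1*(-53) = sqrt(4 + 1369) + 53 = sqrt(1373) + 53 = 53 + sqrt(1373)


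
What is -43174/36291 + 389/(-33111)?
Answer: -481217171/400543767 ≈ -1.2014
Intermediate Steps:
-43174/36291 + 389/(-33111) = -43174*1/36291 + 389*(-1/33111) = -43174/36291 - 389/33111 = -481217171/400543767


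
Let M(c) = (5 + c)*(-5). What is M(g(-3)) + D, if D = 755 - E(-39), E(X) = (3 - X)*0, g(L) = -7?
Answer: 765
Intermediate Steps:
M(c) = -25 - 5*c
E(X) = 0
D = 755 (D = 755 - 1*0 = 755 + 0 = 755)
M(g(-3)) + D = (-25 - 5*(-7)) + 755 = (-25 + 35) + 755 = 10 + 755 = 765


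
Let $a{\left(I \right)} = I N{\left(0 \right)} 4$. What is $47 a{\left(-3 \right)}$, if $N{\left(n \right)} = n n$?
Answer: $0$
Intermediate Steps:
$N{\left(n \right)} = n^{2}$
$a{\left(I \right)} = 0$ ($a{\left(I \right)} = I 0^{2} \cdot 4 = I 0 \cdot 4 = 0 \cdot 4 = 0$)
$47 a{\left(-3 \right)} = 47 \cdot 0 = 0$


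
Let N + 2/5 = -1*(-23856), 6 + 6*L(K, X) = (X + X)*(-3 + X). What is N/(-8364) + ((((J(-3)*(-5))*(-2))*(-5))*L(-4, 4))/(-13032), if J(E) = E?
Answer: -64855079/22708260 ≈ -2.8560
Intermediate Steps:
L(K, X) = -1 + X*(-3 + X)/3 (L(K, X) = -1 + ((X + X)*(-3 + X))/6 = -1 + ((2*X)*(-3 + X))/6 = -1 + (2*X*(-3 + X))/6 = -1 + X*(-3 + X)/3)
N = 119278/5 (N = -⅖ - 1*(-23856) = -⅖ + 23856 = 119278/5 ≈ 23856.)
N/(-8364) + ((((J(-3)*(-5))*(-2))*(-5))*L(-4, 4))/(-13032) = (119278/5)/(-8364) + (((-3*(-5)*(-2))*(-5))*(-1 - 1*4 + (⅓)*4²))/(-13032) = (119278/5)*(-1/8364) + (((15*(-2))*(-5))*(-1 - 4 + (⅓)*16))*(-1/13032) = -59639/20910 + ((-30*(-5))*(-1 - 4 + 16/3))*(-1/13032) = -59639/20910 + (150*(⅓))*(-1/13032) = -59639/20910 + 50*(-1/13032) = -59639/20910 - 25/6516 = -64855079/22708260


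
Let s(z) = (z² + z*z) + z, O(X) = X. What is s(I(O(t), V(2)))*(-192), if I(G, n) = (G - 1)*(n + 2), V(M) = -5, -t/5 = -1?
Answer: -52992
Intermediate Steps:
t = 5 (t = -5*(-1) = 5)
I(G, n) = (-1 + G)*(2 + n)
s(z) = z + 2*z² (s(z) = (z² + z²) + z = 2*z² + z = z + 2*z²)
s(I(O(t), V(2)))*(-192) = ((-2 - 1*(-5) + 2*5 + 5*(-5))*(1 + 2*(-2 - 1*(-5) + 2*5 + 5*(-5))))*(-192) = ((-2 + 5 + 10 - 25)*(1 + 2*(-2 + 5 + 10 - 25)))*(-192) = -12*(1 + 2*(-12))*(-192) = -12*(1 - 24)*(-192) = -12*(-23)*(-192) = 276*(-192) = -52992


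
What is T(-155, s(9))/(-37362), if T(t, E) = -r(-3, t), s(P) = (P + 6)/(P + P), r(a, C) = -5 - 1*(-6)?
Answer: 1/37362 ≈ 2.6765e-5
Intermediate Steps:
r(a, C) = 1 (r(a, C) = -5 + 6 = 1)
s(P) = (6 + P)/(2*P) (s(P) = (6 + P)/((2*P)) = (6 + P)*(1/(2*P)) = (6 + P)/(2*P))
T(t, E) = -1 (T(t, E) = -1*1 = -1)
T(-155, s(9))/(-37362) = -1/(-37362) = -1*(-1/37362) = 1/37362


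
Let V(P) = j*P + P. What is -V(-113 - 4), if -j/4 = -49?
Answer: 23049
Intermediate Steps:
j = 196 (j = -4*(-49) = 196)
V(P) = 197*P (V(P) = 196*P + P = 197*P)
-V(-113 - 4) = -197*(-113 - 4) = -197*(-117) = -1*(-23049) = 23049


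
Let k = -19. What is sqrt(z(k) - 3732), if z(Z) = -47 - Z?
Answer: 4*I*sqrt(235) ≈ 61.319*I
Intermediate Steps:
sqrt(z(k) - 3732) = sqrt((-47 - 1*(-19)) - 3732) = sqrt((-47 + 19) - 3732) = sqrt(-28 - 3732) = sqrt(-3760) = 4*I*sqrt(235)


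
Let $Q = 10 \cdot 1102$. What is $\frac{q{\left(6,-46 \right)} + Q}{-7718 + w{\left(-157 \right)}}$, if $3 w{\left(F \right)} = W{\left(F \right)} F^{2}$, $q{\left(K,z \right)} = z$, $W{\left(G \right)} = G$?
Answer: $- \frac{32922}{3893047} \approx -0.0084566$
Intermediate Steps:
$w{\left(F \right)} = \frac{F^{3}}{3}$ ($w{\left(F \right)} = \frac{F F^{2}}{3} = \frac{F^{3}}{3}$)
$Q = 11020$
$\frac{q{\left(6,-46 \right)} + Q}{-7718 + w{\left(-157 \right)}} = \frac{-46 + 11020}{-7718 + \frac{\left(-157\right)^{3}}{3}} = \frac{10974}{-7718 + \frac{1}{3} \left(-3869893\right)} = \frac{10974}{-7718 - \frac{3869893}{3}} = \frac{10974}{- \frac{3893047}{3}} = 10974 \left(- \frac{3}{3893047}\right) = - \frac{32922}{3893047}$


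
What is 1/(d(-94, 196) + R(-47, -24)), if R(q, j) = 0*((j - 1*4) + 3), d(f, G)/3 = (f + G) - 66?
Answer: 1/108 ≈ 0.0092593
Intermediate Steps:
d(f, G) = -198 + 3*G + 3*f (d(f, G) = 3*((f + G) - 66) = 3*((G + f) - 66) = 3*(-66 + G + f) = -198 + 3*G + 3*f)
R(q, j) = 0 (R(q, j) = 0*((j - 4) + 3) = 0*((-4 + j) + 3) = 0*(-1 + j) = 0)
1/(d(-94, 196) + R(-47, -24)) = 1/((-198 + 3*196 + 3*(-94)) + 0) = 1/((-198 + 588 - 282) + 0) = 1/(108 + 0) = 1/108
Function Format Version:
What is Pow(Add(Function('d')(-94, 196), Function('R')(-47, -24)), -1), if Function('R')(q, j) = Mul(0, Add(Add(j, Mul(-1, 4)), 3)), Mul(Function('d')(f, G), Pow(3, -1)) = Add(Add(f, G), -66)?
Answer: Rational(1, 108) ≈ 0.0092593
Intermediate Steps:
Function('d')(f, G) = Add(-198, Mul(3, G), Mul(3, f)) (Function('d')(f, G) = Mul(3, Add(Add(f, G), -66)) = Mul(3, Add(Add(G, f), -66)) = Mul(3, Add(-66, G, f)) = Add(-198, Mul(3, G), Mul(3, f)))
Function('R')(q, j) = 0 (Function('R')(q, j) = Mul(0, Add(Add(j, -4), 3)) = Mul(0, Add(Add(-4, j), 3)) = Mul(0, Add(-1, j)) = 0)
Pow(Add(Function('d')(-94, 196), Function('R')(-47, -24)), -1) = Pow(Add(Add(-198, Mul(3, 196), Mul(3, -94)), 0), -1) = Pow(Add(Add(-198, 588, -282), 0), -1) = Pow(Add(108, 0), -1) = Pow(108, -1) = Rational(1, 108)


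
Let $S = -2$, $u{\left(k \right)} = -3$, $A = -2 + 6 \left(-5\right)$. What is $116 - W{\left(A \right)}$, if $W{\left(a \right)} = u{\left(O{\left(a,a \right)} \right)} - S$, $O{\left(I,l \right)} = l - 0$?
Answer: $117$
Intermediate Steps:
$O{\left(I,l \right)} = l$ ($O{\left(I,l \right)} = l + 0 = l$)
$A = -32$ ($A = -2 - 30 = -32$)
$W{\left(a \right)} = -1$ ($W{\left(a \right)} = -3 - -2 = -3 + 2 = -1$)
$116 - W{\left(A \right)} = 116 - -1 = 116 + 1 = 117$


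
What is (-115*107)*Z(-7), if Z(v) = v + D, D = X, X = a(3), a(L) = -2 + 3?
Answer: 73830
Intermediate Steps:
a(L) = 1
X = 1
D = 1
Z(v) = 1 + v (Z(v) = v + 1 = 1 + v)
(-115*107)*Z(-7) = (-115*107)*(1 - 7) = -12305*(-6) = 73830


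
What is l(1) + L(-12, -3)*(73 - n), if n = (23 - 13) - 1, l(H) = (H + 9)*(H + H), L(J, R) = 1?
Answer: 84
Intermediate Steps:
l(H) = 2*H*(9 + H) (l(H) = (9 + H)*(2*H) = 2*H*(9 + H))
n = 9 (n = 10 - 1 = 9)
l(1) + L(-12, -3)*(73 - n) = 2*1*(9 + 1) + 1*(73 - 1*9) = 2*1*10 + 1*(73 - 9) = 20 + 1*64 = 20 + 64 = 84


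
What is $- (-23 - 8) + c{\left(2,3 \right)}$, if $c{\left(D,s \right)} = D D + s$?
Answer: $38$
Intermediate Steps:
$c{\left(D,s \right)} = s + D^{2}$ ($c{\left(D,s \right)} = D^{2} + s = s + D^{2}$)
$- (-23 - 8) + c{\left(2,3 \right)} = - (-23 - 8) + \left(3 + 2^{2}\right) = - (-23 - 8) + \left(3 + 4\right) = \left(-1\right) \left(-31\right) + 7 = 31 + 7 = 38$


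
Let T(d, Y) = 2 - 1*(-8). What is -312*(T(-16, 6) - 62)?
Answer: 16224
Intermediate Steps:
T(d, Y) = 10 (T(d, Y) = 2 + 8 = 10)
-312*(T(-16, 6) - 62) = -312*(10 - 62) = -312*(-52) = 16224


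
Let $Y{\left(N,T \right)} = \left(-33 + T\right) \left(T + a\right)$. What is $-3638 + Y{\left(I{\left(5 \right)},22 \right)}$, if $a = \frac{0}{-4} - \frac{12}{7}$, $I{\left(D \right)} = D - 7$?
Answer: $- \frac{27028}{7} \approx -3861.1$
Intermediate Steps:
$I{\left(D \right)} = -7 + D$
$a = - \frac{12}{7}$ ($a = 0 \left(- \frac{1}{4}\right) - \frac{12}{7} = 0 - \frac{12}{7} = - \frac{12}{7} \approx -1.7143$)
$Y{\left(N,T \right)} = \left(-33 + T\right) \left(- \frac{12}{7} + T\right)$ ($Y{\left(N,T \right)} = \left(-33 + T\right) \left(T - \frac{12}{7}\right) = \left(-33 + T\right) \left(- \frac{12}{7} + T\right)$)
$-3638 + Y{\left(I{\left(5 \right)},22 \right)} = -3638 + \left(\frac{396}{7} + 22^{2} - \frac{5346}{7}\right) = -3638 + \left(\frac{396}{7} + 484 - \frac{5346}{7}\right) = -3638 - \frac{1562}{7} = - \frac{27028}{7}$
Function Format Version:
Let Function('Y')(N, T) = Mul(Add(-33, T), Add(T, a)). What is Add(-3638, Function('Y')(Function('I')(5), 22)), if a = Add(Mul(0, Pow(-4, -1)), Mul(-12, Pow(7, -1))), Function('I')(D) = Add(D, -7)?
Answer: Rational(-27028, 7) ≈ -3861.1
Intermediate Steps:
Function('I')(D) = Add(-7, D)
a = Rational(-12, 7) (a = Add(Mul(0, Rational(-1, 4)), Mul(-12, Rational(1, 7))) = Add(0, Rational(-12, 7)) = Rational(-12, 7) ≈ -1.7143)
Function('Y')(N, T) = Mul(Add(-33, T), Add(Rational(-12, 7), T)) (Function('Y')(N, T) = Mul(Add(-33, T), Add(T, Rational(-12, 7))) = Mul(Add(-33, T), Add(Rational(-12, 7), T)))
Add(-3638, Function('Y')(Function('I')(5), 22)) = Add(-3638, Add(Rational(396, 7), Pow(22, 2), Mul(Rational(-243, 7), 22))) = Add(-3638, Add(Rational(396, 7), 484, Rational(-5346, 7))) = Add(-3638, Rational(-1562, 7)) = Rational(-27028, 7)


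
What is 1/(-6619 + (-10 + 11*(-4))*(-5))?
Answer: -1/6349 ≈ -0.00015751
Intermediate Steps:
1/(-6619 + (-10 + 11*(-4))*(-5)) = 1/(-6619 + (-10 - 44)*(-5)) = 1/(-6619 - 54*(-5)) = 1/(-6619 + 270) = 1/(-6349) = -1/6349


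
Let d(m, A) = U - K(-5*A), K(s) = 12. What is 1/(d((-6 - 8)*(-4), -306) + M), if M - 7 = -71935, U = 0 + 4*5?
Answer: -1/71920 ≈ -1.3904e-5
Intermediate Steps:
U = 20 (U = 0 + 20 = 20)
d(m, A) = 8 (d(m, A) = 20 - 1*12 = 20 - 12 = 8)
M = -71928 (M = 7 - 71935 = -71928)
1/(d((-6 - 8)*(-4), -306) + M) = 1/(8 - 71928) = 1/(-71920) = -1/71920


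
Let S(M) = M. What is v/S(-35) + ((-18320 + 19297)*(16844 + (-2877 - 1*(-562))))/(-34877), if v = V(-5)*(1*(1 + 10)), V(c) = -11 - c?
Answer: -494517273/1220695 ≈ -405.11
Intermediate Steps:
v = -66 (v = (-11 - 1*(-5))*(1*(1 + 10)) = (-11 + 5)*(1*11) = -6*11 = -66)
v/S(-35) + ((-18320 + 19297)*(16844 + (-2877 - 1*(-562))))/(-34877) = -66/(-35) + ((-18320 + 19297)*(16844 + (-2877 - 1*(-562))))/(-34877) = -66*(-1/35) + (977*(16844 + (-2877 + 562)))*(-1/34877) = 66/35 + (977*(16844 - 2315))*(-1/34877) = 66/35 + (977*14529)*(-1/34877) = 66/35 + 14194833*(-1/34877) = 66/35 - 14194833/34877 = -494517273/1220695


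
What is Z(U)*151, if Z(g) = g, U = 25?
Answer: 3775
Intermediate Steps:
Z(U)*151 = 25*151 = 3775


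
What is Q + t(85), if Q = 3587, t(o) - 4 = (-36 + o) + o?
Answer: 3725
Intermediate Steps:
t(o) = -32 + 2*o (t(o) = 4 + ((-36 + o) + o) = 4 + (-36 + 2*o) = -32 + 2*o)
Q + t(85) = 3587 + (-32 + 2*85) = 3587 + (-32 + 170) = 3587 + 138 = 3725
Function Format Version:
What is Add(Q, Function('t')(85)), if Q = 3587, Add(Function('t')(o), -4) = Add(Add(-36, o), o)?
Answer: 3725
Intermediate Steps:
Function('t')(o) = Add(-32, Mul(2, o)) (Function('t')(o) = Add(4, Add(Add(-36, o), o)) = Add(4, Add(-36, Mul(2, o))) = Add(-32, Mul(2, o)))
Add(Q, Function('t')(85)) = Add(3587, Add(-32, Mul(2, 85))) = Add(3587, Add(-32, 170)) = Add(3587, 138) = 3725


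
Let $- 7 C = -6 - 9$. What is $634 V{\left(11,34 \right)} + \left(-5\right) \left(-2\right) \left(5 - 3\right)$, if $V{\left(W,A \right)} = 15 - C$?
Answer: $\frac{57200}{7} \approx 8171.4$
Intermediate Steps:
$C = \frac{15}{7}$ ($C = - \frac{-6 - 9}{7} = \left(- \frac{1}{7}\right) \left(-15\right) = \frac{15}{7} \approx 2.1429$)
$V{\left(W,A \right)} = \frac{90}{7}$ ($V{\left(W,A \right)} = 15 - \frac{15}{7} = \frac{90}{7}$)
$634 V{\left(11,34 \right)} + \left(-5\right) \left(-2\right) \left(5 - 3\right) = 634 \cdot \frac{90}{7} + \left(-5\right) \left(-2\right) \left(5 - 3\right) = \frac{57060}{7} + 10 \cdot 2 = \frac{57060}{7} + 20 = \frac{57200}{7}$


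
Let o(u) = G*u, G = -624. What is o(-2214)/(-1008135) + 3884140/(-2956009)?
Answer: -888841147636/331117348135 ≈ -2.6844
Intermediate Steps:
o(u) = -624*u
o(-2214)/(-1008135) + 3884140/(-2956009) = -624*(-2214)/(-1008135) + 3884140/(-2956009) = 1381536*(-1/1008135) + 3884140*(-1/2956009) = -153504/112015 - 3884140/2956009 = -888841147636/331117348135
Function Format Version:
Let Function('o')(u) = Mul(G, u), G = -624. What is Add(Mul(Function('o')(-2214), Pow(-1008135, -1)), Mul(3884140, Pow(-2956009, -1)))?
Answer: Rational(-888841147636, 331117348135) ≈ -2.6844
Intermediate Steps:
Function('o')(u) = Mul(-624, u)
Add(Mul(Function('o')(-2214), Pow(-1008135, -1)), Mul(3884140, Pow(-2956009, -1))) = Add(Mul(Mul(-624, -2214), Pow(-1008135, -1)), Mul(3884140, Pow(-2956009, -1))) = Add(Mul(1381536, Rational(-1, 1008135)), Mul(3884140, Rational(-1, 2956009))) = Add(Rational(-153504, 112015), Rational(-3884140, 2956009)) = Rational(-888841147636, 331117348135)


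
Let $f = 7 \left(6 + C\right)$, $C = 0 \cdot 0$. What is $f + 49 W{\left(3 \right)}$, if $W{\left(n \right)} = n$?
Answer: $189$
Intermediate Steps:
$C = 0$
$f = 42$ ($f = 7 \left(6 + 0\right) = 7 \cdot 6 = 42$)
$f + 49 W{\left(3 \right)} = 42 + 49 \cdot 3 = 42 + 147 = 189$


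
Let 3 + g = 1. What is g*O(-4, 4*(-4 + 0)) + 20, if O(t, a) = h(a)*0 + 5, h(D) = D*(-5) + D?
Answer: 10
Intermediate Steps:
h(D) = -4*D (h(D) = -5*D + D = -4*D)
O(t, a) = 5 (O(t, a) = -4*a*0 + 5 = 0 + 5 = 5)
g = -2 (g = -3 + 1 = -2)
g*O(-4, 4*(-4 + 0)) + 20 = -2*5 + 20 = -10 + 20 = 10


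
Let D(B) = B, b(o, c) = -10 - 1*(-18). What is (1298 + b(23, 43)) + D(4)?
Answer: 1310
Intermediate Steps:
b(o, c) = 8 (b(o, c) = -10 + 18 = 8)
(1298 + b(23, 43)) + D(4) = (1298 + 8) + 4 = 1306 + 4 = 1310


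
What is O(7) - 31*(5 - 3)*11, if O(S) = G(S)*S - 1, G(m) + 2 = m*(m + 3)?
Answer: -207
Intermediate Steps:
G(m) = -2 + m*(3 + m) (G(m) = -2 + m*(m + 3) = -2 + m*(3 + m))
O(S) = -1 + S*(-2 + S² + 3*S) (O(S) = (-2 + S² + 3*S)*S - 1 = S*(-2 + S² + 3*S) - 1 = -1 + S*(-2 + S² + 3*S))
O(7) - 31*(5 - 3)*11 = (-1 + 7*(-2 + 7² + 3*7)) - 31*(5 - 3)*11 = (-1 + 7*(-2 + 49 + 21)) - 62*11 = (-1 + 7*68) - 31*22 = (-1 + 476) - 682 = 475 - 682 = -207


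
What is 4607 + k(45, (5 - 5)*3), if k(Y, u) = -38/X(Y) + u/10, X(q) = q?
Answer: 207277/45 ≈ 4606.2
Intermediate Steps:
k(Y, u) = -38/Y + u/10
4607 + k(45, (5 - 5)*3) = 4607 + (-38/45 + ((5 - 5)*3)/10) = 4607 + (-38*1/45 + (0*3)/10) = 4607 + (-38/45 + (⅒)*0) = 4607 + (-38/45 + 0) = 4607 - 38/45 = 207277/45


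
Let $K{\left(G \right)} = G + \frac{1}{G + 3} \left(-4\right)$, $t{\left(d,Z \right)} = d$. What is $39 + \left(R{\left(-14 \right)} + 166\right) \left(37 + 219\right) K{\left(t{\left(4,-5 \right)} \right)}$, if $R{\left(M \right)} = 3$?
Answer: $\frac{1038609}{7} \approx 1.4837 \cdot 10^{5}$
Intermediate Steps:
$K{\left(G \right)} = G - \frac{4}{3 + G}$ ($K{\left(G \right)} = G + \frac{1}{3 + G} \left(-4\right) = G - \frac{4}{3 + G}$)
$39 + \left(R{\left(-14 \right)} + 166\right) \left(37 + 219\right) K{\left(t{\left(4,-5 \right)} \right)} = 39 + \left(3 + 166\right) \left(37 + 219\right) \frac{-4 + 4^{2} + 3 \cdot 4}{3 + 4} = 39 + 169 \cdot 256 \frac{-4 + 16 + 12}{7} = 39 + 43264 \cdot \frac{1}{7} \cdot 24 = 39 + 43264 \cdot \frac{24}{7} = 39 + \frac{1038336}{7} = \frac{1038609}{7}$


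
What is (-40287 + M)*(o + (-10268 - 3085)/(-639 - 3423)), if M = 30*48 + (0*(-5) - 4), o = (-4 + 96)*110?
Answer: -532527976281/1354 ≈ -3.9330e+8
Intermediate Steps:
o = 10120 (o = 92*110 = 10120)
M = 1436 (M = 1440 + (0 - 4) = 1440 - 4 = 1436)
(-40287 + M)*(o + (-10268 - 3085)/(-639 - 3423)) = (-40287 + 1436)*(10120 + (-10268 - 3085)/(-639 - 3423)) = -38851*(10120 - 13353/(-4062)) = -38851*(10120 - 13353*(-1/4062)) = -38851*(10120 + 4451/1354) = -38851*13706931/1354 = -532527976281/1354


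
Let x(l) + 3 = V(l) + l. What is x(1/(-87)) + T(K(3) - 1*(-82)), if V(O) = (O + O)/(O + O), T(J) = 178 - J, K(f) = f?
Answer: 7916/87 ≈ 90.989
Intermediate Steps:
V(O) = 1 (V(O) = (2*O)/((2*O)) = (2*O)*(1/(2*O)) = 1)
x(l) = -2 + l (x(l) = -3 + (1 + l) = -2 + l)
x(1/(-87)) + T(K(3) - 1*(-82)) = (-2 + 1/(-87)) + (178 - (3 - 1*(-82))) = (-2 - 1/87) + (178 - (3 + 82)) = -175/87 + (178 - 1*85) = -175/87 + (178 - 85) = -175/87 + 93 = 7916/87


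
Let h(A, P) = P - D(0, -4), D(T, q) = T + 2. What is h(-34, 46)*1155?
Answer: 50820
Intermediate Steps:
D(T, q) = 2 + T
h(A, P) = -2 + P (h(A, P) = P - (2 + 0) = P - 1*2 = P - 2 = -2 + P)
h(-34, 46)*1155 = (-2 + 46)*1155 = 44*1155 = 50820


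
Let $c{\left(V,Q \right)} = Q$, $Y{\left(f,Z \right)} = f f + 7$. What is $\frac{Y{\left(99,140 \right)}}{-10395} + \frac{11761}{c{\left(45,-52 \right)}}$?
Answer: $- \frac{122765611}{540540} \approx -227.12$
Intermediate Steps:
$Y{\left(f,Z \right)} = 7 + f^{2}$ ($Y{\left(f,Z \right)} = f^{2} + 7 = 7 + f^{2}$)
$\frac{Y{\left(99,140 \right)}}{-10395} + \frac{11761}{c{\left(45,-52 \right)}} = \frac{7 + 99^{2}}{-10395} + \frac{11761}{-52} = \left(7 + 9801\right) \left(- \frac{1}{10395}\right) + 11761 \left(- \frac{1}{52}\right) = 9808 \left(- \frac{1}{10395}\right) - \frac{11761}{52} = - \frac{9808}{10395} - \frac{11761}{52} = - \frac{122765611}{540540}$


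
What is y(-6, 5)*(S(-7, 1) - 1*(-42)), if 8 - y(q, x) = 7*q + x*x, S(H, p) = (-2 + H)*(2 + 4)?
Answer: -300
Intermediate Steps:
S(H, p) = -12 + 6*H (S(H, p) = (-2 + H)*6 = -12 + 6*H)
y(q, x) = 8 - x² - 7*q (y(q, x) = 8 - (7*q + x*x) = 8 - (7*q + x²) = 8 - (x² + 7*q) = 8 + (-x² - 7*q) = 8 - x² - 7*q)
y(-6, 5)*(S(-7, 1) - 1*(-42)) = (8 - 1*5² - 7*(-6))*((-12 + 6*(-7)) - 1*(-42)) = (8 - 1*25 + 42)*((-12 - 42) + 42) = (8 - 25 + 42)*(-54 + 42) = 25*(-12) = -300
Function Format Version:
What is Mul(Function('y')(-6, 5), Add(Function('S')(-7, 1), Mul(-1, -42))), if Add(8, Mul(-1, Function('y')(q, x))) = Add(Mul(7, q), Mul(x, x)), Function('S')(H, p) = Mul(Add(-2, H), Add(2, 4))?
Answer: -300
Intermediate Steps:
Function('S')(H, p) = Add(-12, Mul(6, H)) (Function('S')(H, p) = Mul(Add(-2, H), 6) = Add(-12, Mul(6, H)))
Function('y')(q, x) = Add(8, Mul(-1, Pow(x, 2)), Mul(-7, q)) (Function('y')(q, x) = Add(8, Mul(-1, Add(Mul(7, q), Mul(x, x)))) = Add(8, Mul(-1, Add(Mul(7, q), Pow(x, 2)))) = Add(8, Mul(-1, Add(Pow(x, 2), Mul(7, q)))) = Add(8, Add(Mul(-1, Pow(x, 2)), Mul(-7, q))) = Add(8, Mul(-1, Pow(x, 2)), Mul(-7, q)))
Mul(Function('y')(-6, 5), Add(Function('S')(-7, 1), Mul(-1, -42))) = Mul(Add(8, Mul(-1, Pow(5, 2)), Mul(-7, -6)), Add(Add(-12, Mul(6, -7)), Mul(-1, -42))) = Mul(Add(8, Mul(-1, 25), 42), Add(Add(-12, -42), 42)) = Mul(Add(8, -25, 42), Add(-54, 42)) = Mul(25, -12) = -300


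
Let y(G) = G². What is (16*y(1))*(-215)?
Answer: -3440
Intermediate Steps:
(16*y(1))*(-215) = (16*1²)*(-215) = (16*1)*(-215) = 16*(-215) = -3440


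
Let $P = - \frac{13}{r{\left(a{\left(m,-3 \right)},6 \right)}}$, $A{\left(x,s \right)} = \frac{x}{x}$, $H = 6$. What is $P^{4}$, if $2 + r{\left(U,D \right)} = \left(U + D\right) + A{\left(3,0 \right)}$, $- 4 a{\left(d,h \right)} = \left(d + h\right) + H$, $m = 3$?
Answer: $\frac{456976}{2401} \approx 190.33$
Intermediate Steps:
$A{\left(x,s \right)} = 1$
$a{\left(d,h \right)} = - \frac{3}{2} - \frac{d}{4} - \frac{h}{4}$ ($a{\left(d,h \right)} = - \frac{\left(d + h\right) + 6}{4} = - \frac{6 + d + h}{4} = - \frac{3}{2} - \frac{d}{4} - \frac{h}{4}$)
$r{\left(U,D \right)} = -1 + D + U$ ($r{\left(U,D \right)} = -2 + \left(\left(U + D\right) + 1\right) = -2 + \left(\left(D + U\right) + 1\right) = -2 + \left(1 + D + U\right) = -1 + D + U$)
$P = - \frac{26}{7}$ ($P = - \frac{13}{-1 + 6 - \frac{3}{2}} = - \frac{13}{\frac{7}{2}} = \left(-13\right) \frac{2}{7} = - \frac{26}{7} \approx -3.7143$)
$P^{4} = \left(- \frac{26}{7}\right)^{4} = \frac{456976}{2401}$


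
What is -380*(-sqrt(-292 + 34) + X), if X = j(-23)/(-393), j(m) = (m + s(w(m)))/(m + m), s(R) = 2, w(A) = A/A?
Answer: 1330/3013 + 380*I*sqrt(258) ≈ 0.44142 + 6103.7*I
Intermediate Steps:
w(A) = 1
j(m) = (2 + m)/(2*m) (j(m) = (m + 2)/(m + m) = (2 + m)/((2*m)) = (2 + m)*(1/(2*m)) = (2 + m)/(2*m))
X = -7/6026 (X = ((1/2)*(2 - 23)/(-23))/(-393) = ((1/2)*(-1/23)*(-21))*(-1/393) = (21/46)*(-1/393) = -7/6026 ≈ -0.0011616)
-380*(-sqrt(-292 + 34) + X) = -380*(-sqrt(-292 + 34) - 7/6026) = -380*(-sqrt(-258) - 7/6026) = -380*(-I*sqrt(258) - 7/6026) = -380*(-7/6026 - I*sqrt(258)) = 1330/3013 + 380*I*sqrt(258)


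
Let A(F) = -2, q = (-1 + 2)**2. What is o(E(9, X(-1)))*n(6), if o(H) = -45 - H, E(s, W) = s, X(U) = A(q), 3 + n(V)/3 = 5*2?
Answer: -1134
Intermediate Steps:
n(V) = 21 (n(V) = -9 + 3*(5*2) = -9 + 3*10 = -9 + 30 = 21)
q = 1 (q = 1**2 = 1)
X(U) = -2
o(E(9, X(-1)))*n(6) = (-45 - 1*9)*21 = (-45 - 9)*21 = -54*21 = -1134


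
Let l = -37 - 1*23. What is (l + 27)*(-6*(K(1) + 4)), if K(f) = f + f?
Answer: 1188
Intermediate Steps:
l = -60 (l = -37 - 23 = -60)
K(f) = 2*f
(l + 27)*(-6*(K(1) + 4)) = (-60 + 27)*(-6*(2*1 + 4)) = -(-198)*(2 + 4) = -(-198)*6 = -33*(-36) = 1188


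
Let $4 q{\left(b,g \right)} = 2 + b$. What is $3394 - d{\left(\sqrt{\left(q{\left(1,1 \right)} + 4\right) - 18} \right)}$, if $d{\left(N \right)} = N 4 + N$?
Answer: $3394 - \frac{5 i \sqrt{53}}{2} \approx 3394.0 - 18.2 i$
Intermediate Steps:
$q{\left(b,g \right)} = \frac{1}{2} + \frac{b}{4}$ ($q{\left(b,g \right)} = \frac{2 + b}{4} = \frac{1}{2} + \frac{b}{4}$)
$d{\left(N \right)} = 5 N$ ($d{\left(N \right)} = 4 N + N = 5 N$)
$3394 - d{\left(\sqrt{\left(q{\left(1,1 \right)} + 4\right) - 18} \right)} = 3394 - 5 \sqrt{\left(\left(\frac{1}{2} + \frac{1}{4} \cdot 1\right) + 4\right) - 18} = 3394 - 5 \sqrt{\left(\left(\frac{1}{2} + \frac{1}{4}\right) + 4\right) - 18} = 3394 - 5 \sqrt{\left(\frac{3}{4} + 4\right) - 18} = 3394 - 5 \sqrt{\frac{19}{4} - 18} = 3394 - 5 \sqrt{- \frac{53}{4}} = 3394 - 5 \frac{i \sqrt{53}}{2} = 3394 - \frac{5 i \sqrt{53}}{2}$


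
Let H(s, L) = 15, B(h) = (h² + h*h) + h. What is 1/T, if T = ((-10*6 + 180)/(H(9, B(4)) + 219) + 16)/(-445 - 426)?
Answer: -33969/644 ≈ -52.747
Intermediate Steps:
B(h) = h + 2*h² (B(h) = (h² + h²) + h = 2*h² + h = h + 2*h²)
T = -644/33969 (T = ((-10*6 + 180)/(15 + 219) + 16)/(-445 - 426) = ((-60 + 180)/234 + 16)/(-871) = (120*(1/234) + 16)*(-1/871) = (20/39 + 16)*(-1/871) = (644/39)*(-1/871) = -644/33969 ≈ -0.018958)
1/T = 1/(-644/33969) = -33969/644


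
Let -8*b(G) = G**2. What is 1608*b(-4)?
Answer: -3216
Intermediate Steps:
b(G) = -G**2/8
1608*b(-4) = 1608*(-1/8*(-4)**2) = 1608*(-1/8*16) = 1608*(-2) = -3216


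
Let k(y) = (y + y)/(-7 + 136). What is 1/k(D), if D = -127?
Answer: -129/254 ≈ -0.50787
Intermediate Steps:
k(y) = 2*y/129 (k(y) = (2*y)/129 = (2*y)*(1/129) = 2*y/129)
1/k(D) = 1/((2/129)*(-127)) = 1/(-254/129) = -129/254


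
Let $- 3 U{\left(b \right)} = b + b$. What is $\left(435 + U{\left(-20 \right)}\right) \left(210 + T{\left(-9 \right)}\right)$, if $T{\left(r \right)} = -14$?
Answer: $\frac{263620}{3} \approx 87873.0$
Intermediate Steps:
$U{\left(b \right)} = - \frac{2 b}{3}$ ($U{\left(b \right)} = - \frac{b + b}{3} = - \frac{2 b}{3}$)
$\left(435 + U{\left(-20 \right)}\right) \left(210 + T{\left(-9 \right)}\right) = \left(435 - - \frac{40}{3}\right) \left(210 - 14\right) = \left(435 + \frac{40}{3}\right) 196 = \frac{1345}{3} \cdot 196 = \frac{263620}{3}$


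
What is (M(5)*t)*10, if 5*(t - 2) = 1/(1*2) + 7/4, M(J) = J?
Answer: 245/2 ≈ 122.50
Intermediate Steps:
t = 49/20 (t = 2 + (1/(1*2) + 7/4)/5 = 2 + (1/2 + 7*(¼))/5 = 2 + (1*(½) + 7/4)/5 = 2 + (½ + 7/4)/5 = 2 + (⅕)*(9/4) = 2 + 9/20 = 49/20 ≈ 2.4500)
(M(5)*t)*10 = (5*(49/20))*10 = (49/4)*10 = 245/2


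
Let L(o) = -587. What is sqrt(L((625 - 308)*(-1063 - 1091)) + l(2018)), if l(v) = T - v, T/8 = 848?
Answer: sqrt(4179) ≈ 64.645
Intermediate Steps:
T = 6784 (T = 8*848 = 6784)
l(v) = 6784 - v
sqrt(L((625 - 308)*(-1063 - 1091)) + l(2018)) = sqrt(-587 + (6784 - 1*2018)) = sqrt(-587 + (6784 - 2018)) = sqrt(-587 + 4766) = sqrt(4179)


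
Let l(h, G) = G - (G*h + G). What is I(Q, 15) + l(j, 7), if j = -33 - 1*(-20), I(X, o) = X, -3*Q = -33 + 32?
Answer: 274/3 ≈ 91.333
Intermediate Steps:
Q = ⅓ (Q = -(-33 + 32)/3 = -⅓*(-1) = ⅓ ≈ 0.33333)
j = -13 (j = -33 + 20 = -13)
l(h, G) = -G*h (l(h, G) = G - (G + G*h) = G + (-G - G*h) = -G*h)
I(Q, 15) + l(j, 7) = ⅓ - 1*7*(-13) = ⅓ + 91 = 274/3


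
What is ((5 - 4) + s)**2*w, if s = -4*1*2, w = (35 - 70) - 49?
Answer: -4116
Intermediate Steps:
w = -84 (w = -35 - 49 = -84)
s = -8 (s = -4*2 = -8)
((5 - 4) + s)**2*w = ((5 - 4) - 8)**2*(-84) = (1 - 8)**2*(-84) = (-7)**2*(-84) = 49*(-84) = -4116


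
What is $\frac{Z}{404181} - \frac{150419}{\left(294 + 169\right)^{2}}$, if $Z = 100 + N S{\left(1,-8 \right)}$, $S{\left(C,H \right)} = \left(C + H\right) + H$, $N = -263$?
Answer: $- \frac{59929379234}{86643876789} \approx -0.69168$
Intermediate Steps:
$S{\left(C,H \right)} = C + 2 H$
$Z = 4045$ ($Z = 100 - 263 \left(1 + 2 \left(-8\right)\right) = 100 - 263 \left(1 - 16\right) = 100 - -3945 = 100 + 3945 = 4045$)
$\frac{Z}{404181} - \frac{150419}{\left(294 + 169\right)^{2}} = \frac{4045}{404181} - \frac{150419}{\left(294 + 169\right)^{2}} = 4045 \cdot \frac{1}{404181} - \frac{150419}{463^{2}} = \frac{4045}{404181} - \frac{150419}{214369} = - \frac{59929379234}{86643876789}$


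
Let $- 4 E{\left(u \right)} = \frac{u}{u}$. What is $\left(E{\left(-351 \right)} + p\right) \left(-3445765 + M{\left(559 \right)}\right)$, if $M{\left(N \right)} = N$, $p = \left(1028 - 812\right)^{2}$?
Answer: $- \frac{321477339669}{2} \approx -1.6074 \cdot 10^{11}$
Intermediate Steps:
$E{\left(u \right)} = - \frac{1}{4}$ ($E{\left(u \right)} = - \frac{u \frac{1}{u}}{4} = \left(- \frac{1}{4}\right) 1 = - \frac{1}{4}$)
$p = 46656$ ($p = 216^{2} = 46656$)
$\left(E{\left(-351 \right)} + p\right) \left(-3445765 + M{\left(559 \right)}\right) = \left(- \frac{1}{4} + 46656\right) \left(-3445765 + 559\right) = \frac{186623}{4} \left(-3445206\right) = - \frac{321477339669}{2}$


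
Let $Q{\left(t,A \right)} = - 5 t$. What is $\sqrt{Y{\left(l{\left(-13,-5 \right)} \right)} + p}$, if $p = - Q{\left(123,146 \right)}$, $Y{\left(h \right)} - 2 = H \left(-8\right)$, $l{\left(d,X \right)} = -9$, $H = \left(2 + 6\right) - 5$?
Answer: $\sqrt{593} \approx 24.352$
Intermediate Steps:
$H = 3$ ($H = 8 - 5 = 3$)
$Y{\left(h \right)} = -22$ ($Y{\left(h \right)} = 2 + 3 \left(-8\right) = 2 - 24 = -22$)
$p = 615$ ($p = - \left(-5\right) 123 = \left(-1\right) \left(-615\right) = 615$)
$\sqrt{Y{\left(l{\left(-13,-5 \right)} \right)} + p} = \sqrt{-22 + 615} = \sqrt{593}$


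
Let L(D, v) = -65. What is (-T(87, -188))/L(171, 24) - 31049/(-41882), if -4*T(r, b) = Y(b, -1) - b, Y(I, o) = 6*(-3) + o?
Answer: 38257/418820 ≈ 0.091345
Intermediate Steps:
Y(I, o) = -18 + o
T(r, b) = 19/4 + b/4 (T(r, b) = -((-18 - 1) - b)/4 = -(-19 - b)/4 = 19/4 + b/4)
(-T(87, -188))/L(171, 24) - 31049/(-41882) = -(19/4 + (¼)*(-188))/(-65) - 31049/(-41882) = -(19/4 - 47)*(-1/65) - 31049*(-1/41882) = -1*(-169/4)*(-1/65) + 31049/41882 = (169/4)*(-1/65) + 31049/41882 = -13/20 + 31049/41882 = 38257/418820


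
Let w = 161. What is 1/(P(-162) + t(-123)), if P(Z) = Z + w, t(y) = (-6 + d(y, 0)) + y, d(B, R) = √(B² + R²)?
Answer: -⅐ ≈ -0.14286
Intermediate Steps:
t(y) = -6 + y + √(y²) (t(y) = (-6 + √(y² + 0²)) + y = (-6 + √(y² + 0)) + y = (-6 + √(y²)) + y = -6 + y + √(y²))
P(Z) = 161 + Z (P(Z) = Z + 161 = 161 + Z)
1/(P(-162) + t(-123)) = 1/((161 - 162) + (-6 - 123 + √((-123)²))) = 1/(-1 + (-6 - 123 + √15129)) = 1/(-1 + (-6 - 123 + 123)) = 1/(-1 - 6) = 1/(-7) = -⅐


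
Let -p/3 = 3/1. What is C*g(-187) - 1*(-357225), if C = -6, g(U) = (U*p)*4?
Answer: 316833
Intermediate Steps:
p = -9 (p = -9/1 = -9 ≈ -9.0000)
g(U) = -36*U (g(U) = (U*(-9))*4 = -9*U*4 = -36*U)
C*g(-187) - 1*(-357225) = -(-216)*(-187) - 1*(-357225) = -6*6732 + 357225 = -40392 + 357225 = 316833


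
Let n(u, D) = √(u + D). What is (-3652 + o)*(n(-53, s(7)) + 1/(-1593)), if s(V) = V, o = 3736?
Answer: -28/531 + 84*I*√46 ≈ -0.052731 + 569.72*I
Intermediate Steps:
n(u, D) = √(D + u)
(-3652 + o)*(n(-53, s(7)) + 1/(-1593)) = (-3652 + 3736)*(√(7 - 53) + 1/(-1593)) = 84*(√(-46) - 1/1593) = 84*(I*√46 - 1/1593) = 84*(-1/1593 + I*√46) = -28/531 + 84*I*√46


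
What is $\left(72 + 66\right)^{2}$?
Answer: $19044$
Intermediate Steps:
$\left(72 + 66\right)^{2} = 138^{2} = 19044$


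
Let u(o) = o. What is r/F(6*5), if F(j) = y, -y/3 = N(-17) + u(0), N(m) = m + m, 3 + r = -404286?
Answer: -134763/34 ≈ -3963.6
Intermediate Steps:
r = -404289 (r = -3 - 404286 = -404289)
N(m) = 2*m
y = 102 (y = -3*(2*(-17) + 0) = -3*(-34 + 0) = -3*(-34) = 102)
F(j) = 102
r/F(6*5) = -404289/102 = -404289*1/102 = -134763/34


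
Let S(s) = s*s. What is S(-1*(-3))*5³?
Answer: 1125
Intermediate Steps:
S(s) = s²
S(-1*(-3))*5³ = (-1*(-3))²*5³ = 3²*125 = 9*125 = 1125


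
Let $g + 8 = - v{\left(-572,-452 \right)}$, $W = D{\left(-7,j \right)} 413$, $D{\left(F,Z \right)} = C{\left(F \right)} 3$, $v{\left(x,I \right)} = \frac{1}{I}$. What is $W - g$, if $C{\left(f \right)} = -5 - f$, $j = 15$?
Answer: $\frac{1123671}{452} \approx 2486.0$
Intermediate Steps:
$D{\left(F,Z \right)} = -15 - 3 F$ ($D{\left(F,Z \right)} = \left(-5 - F\right) 3 = -15 - 3 F$)
$W = 2478$ ($W = \left(-15 - -21\right) 413 = \left(-15 + 21\right) 413 = 6 \cdot 413 = 2478$)
$g = - \frac{3615}{452}$ ($g = -8 - \frac{1}{-452} = -8 - - \frac{1}{452} = -8 + \frac{1}{452} = - \frac{3615}{452} \approx -7.9978$)
$W - g = 2478 - - \frac{3615}{452} = 2478 + \frac{3615}{452} = \frac{1123671}{452}$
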